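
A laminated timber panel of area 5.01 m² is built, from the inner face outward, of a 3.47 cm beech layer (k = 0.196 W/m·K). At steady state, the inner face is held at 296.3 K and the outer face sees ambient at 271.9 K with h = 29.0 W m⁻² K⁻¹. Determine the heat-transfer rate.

Treat each layer as a resistance in series:
  R_beech = L/(kA) = 0.0347/(0.196·5.01) = 0.03534 K/W
  R_conv,out = 1/(hA) = 1/(29.0·5.01) = 0.006883 K/W
ΣR = 0.03534 + 0.006883 = 0.04222 K/W
Q = ΔT/ΣR = (296.3 K − 271.9 K)/0.04222 = 578 W

Q = 578 W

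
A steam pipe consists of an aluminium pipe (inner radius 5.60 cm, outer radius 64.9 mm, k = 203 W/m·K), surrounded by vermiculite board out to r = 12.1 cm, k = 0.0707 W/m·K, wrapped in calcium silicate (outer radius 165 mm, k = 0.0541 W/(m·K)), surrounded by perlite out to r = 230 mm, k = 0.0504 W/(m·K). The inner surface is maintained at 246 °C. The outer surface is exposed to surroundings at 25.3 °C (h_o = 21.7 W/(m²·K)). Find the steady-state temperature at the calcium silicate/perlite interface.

Treat each layer as a resistance in series:
  R'_aluminium = ln(0.0649/0.0560)/(2πk) = 0.1475/(2π·203) = 1.156×10^-4 m·K/W
  R'_vermiculite board = ln(0.121/0.0649)/(2πk) = 0.6229/(2π·0.0707) = 1.402 m·K/W
  R'_calcium silicate = ln(0.165/0.121)/(2πk) = 0.3102/(2π·0.0541) = 0.9124 m·K/W
  R'_perlite = ln(0.230/0.165)/(2πk) = 0.3321/(2π·0.0504) = 1.049 m·K/W
  R'_conv,out = 1/(2πr h) = 1/(2π·0.230·21.7) = 0.03189 m·K/W
ΣR = 1.156×10^-4 + 1.402 + 0.9124 + 1.049 + 0.03189 = 3.395 m·K/W
Q' = ΔT/ΣR = (246 °C − 25.3 °C)/3.395 = 65.01 W/m
From the inner boundary to the calcium silicate/perlite interface, ΣR_partial = 2.315 m·K/W.
T_interface = T_in − Q'·ΣR_partial = 246 °C − (65.01)(2.315) = 95.5 °C

T = 95.5 °C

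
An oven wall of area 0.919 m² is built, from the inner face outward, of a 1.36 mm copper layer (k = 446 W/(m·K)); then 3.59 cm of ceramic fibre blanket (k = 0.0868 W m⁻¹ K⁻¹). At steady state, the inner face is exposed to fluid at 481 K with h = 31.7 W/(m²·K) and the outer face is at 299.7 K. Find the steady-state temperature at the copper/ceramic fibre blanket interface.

Series thermal resistances, inner to outer:
  R_conv,in = 1/(hA) = 1/(31.7·0.919) = 0.03433 K/W
  R_copper = L/(kA) = 0.00136/(446·0.919) = 3.318×10^-6 K/W
  R_ceramic fibre blanket = L/(kA) = 0.0359/(0.0868·0.919) = 0.4500 K/W
ΣR = 0.03433 + 3.318×10^-6 + 0.4500 = 0.4843 K/W
Q = ΔT/ΣR = (481 K − 299.7 K)/0.4843 = 374.4 W
From the inner boundary to the copper/ceramic fibre blanket interface, ΣR_partial = 0.03433 K/W.
T_interface = T_in − Q·ΣR_partial = 481 K − (374.4)(0.03433) = 468 K

T = 468 K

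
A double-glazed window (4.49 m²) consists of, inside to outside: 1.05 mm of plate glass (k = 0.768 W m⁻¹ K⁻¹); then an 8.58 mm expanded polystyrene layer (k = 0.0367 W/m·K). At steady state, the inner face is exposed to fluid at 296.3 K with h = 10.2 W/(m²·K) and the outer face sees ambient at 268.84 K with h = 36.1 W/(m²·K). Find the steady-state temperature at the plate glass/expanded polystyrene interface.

T = 288.7 K

Treat each layer as a resistance in series:
  R_conv,in = 1/(hA) = 1/(10.2·4.49) = 0.02184 K/W
  R_plate glass = L/(kA) = 0.00105/(0.768·4.49) = 3.045×10^-4 K/W
  R_expanded polystyrene = L/(kA) = 0.00858/(0.0367·4.49) = 0.05207 K/W
  R_conv,out = 1/(hA) = 1/(36.1·4.49) = 0.006169 K/W
ΣR = 0.02184 + 3.045×10^-4 + 0.05207 + 0.006169 = 0.08038 K/W
Q = ΔT/ΣR = (296.3 K − 268.84 K)/0.08038 = 341.6 W
From the inner boundary to the plate glass/expanded polystyrene interface, ΣR_partial = 0.02214 K/W.
T_interface = T_in − Q·ΣR_partial = 296.3 K − (341.6)(0.02214) = 288.7 K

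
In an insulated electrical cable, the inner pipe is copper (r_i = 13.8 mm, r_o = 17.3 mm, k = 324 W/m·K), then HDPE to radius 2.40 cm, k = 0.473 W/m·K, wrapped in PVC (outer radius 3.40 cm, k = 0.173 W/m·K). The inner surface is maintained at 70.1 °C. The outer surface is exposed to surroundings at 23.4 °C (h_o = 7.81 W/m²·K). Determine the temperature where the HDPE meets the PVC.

Series thermal resistances, inner to outer:
  R'_copper = ln(0.0173/0.0138)/(2πk) = 0.2260/(2π·324) = 1.110×10^-4 m·K/W
  R'_HDPE = ln(0.0240/0.0173)/(2πk) = 0.3273/(2π·0.473) = 0.1101 m·K/W
  R'_PVC = ln(0.0340/0.0240)/(2πk) = 0.3483/(2π·0.173) = 0.3204 m·K/W
  R'_conv,out = 1/(2πr h) = 1/(2π·0.0340·7.81) = 0.5994 m·K/W
ΣR = 1.110×10^-4 + 0.1101 + 0.3204 + 0.5994 = 1.030 m·K/W
Q' = ΔT/ΣR = (70.1 °C − 23.4 °C)/1.030 = 45.34 W/m
From the inner boundary to the HDPE/PVC interface, ΣR_partial = 0.1102 m·K/W.
T_interface = T_in − Q'·ΣR_partial = 70.1 °C − (45.34)(0.1102) = 65.1 °C

T = 65.1 °C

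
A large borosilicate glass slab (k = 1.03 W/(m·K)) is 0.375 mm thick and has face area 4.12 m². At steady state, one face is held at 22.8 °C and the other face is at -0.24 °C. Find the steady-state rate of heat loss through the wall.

Q = 261 kW

Q = kA·ΔT/L = 1.03 × 4.12 × |22.8 °C − -0.24 °C| / 3.75×10^-4 = 2.61×10^5 W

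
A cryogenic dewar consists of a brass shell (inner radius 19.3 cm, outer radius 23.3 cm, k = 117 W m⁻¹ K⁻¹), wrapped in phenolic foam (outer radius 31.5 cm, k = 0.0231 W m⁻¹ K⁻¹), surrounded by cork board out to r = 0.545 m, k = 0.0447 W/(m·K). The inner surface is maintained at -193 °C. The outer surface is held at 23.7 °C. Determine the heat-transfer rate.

Treat each layer as a resistance in series:
  R_brass = (1/0.193 − 1/0.233)/(4πk) = 0.8895/(4π·117) = 6.050×10^-4 K/W
  R_phenolic foam = (1/0.233 − 1/0.315)/(4πk) = 1.117/(4π·0.0231) = 3.849 K/W
  R_cork board = (1/0.315 − 1/0.545)/(4πk) = 1.340/(4π·0.0447) = 2.385 K/W
ΣR = 6.050×10^-4 + 3.849 + 2.385 = 6.235 K/W
Q = ΔT/ΣR = (-193 °C − 23.7 °C)/6.235 = -34.8 W
(Negative Q ⇒ heat flows inward; heat gain = 34.8 W.)

Q = 34.8 W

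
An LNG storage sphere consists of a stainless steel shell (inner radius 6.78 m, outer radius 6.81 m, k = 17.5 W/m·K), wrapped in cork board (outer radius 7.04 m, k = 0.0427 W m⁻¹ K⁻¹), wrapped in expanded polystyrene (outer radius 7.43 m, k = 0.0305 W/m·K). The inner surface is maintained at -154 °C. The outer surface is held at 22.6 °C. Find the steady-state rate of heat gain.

Q = 6.22 kW

Treat each layer as a resistance in series:
  R_stainless steel = (1/6.78 − 1/6.81)/(4πk) = 6.497×10^-4/(4π·17.5) = 2.955×10^-6 K/W
  R_cork board = (1/6.81 − 1/7.04)/(4πk) = 0.004797/(4π·0.0427) = 0.008941 K/W
  R_expanded polystyrene = (1/7.04 − 1/7.43)/(4πk) = 0.007456/(4π·0.0305) = 0.01945 K/W
ΣR = 2.955×10^-6 + 0.008941 + 0.01945 = 0.02839 K/W
Q = ΔT/ΣR = (-154 °C − 22.6 °C)/0.02839 = -6220 W
(Negative Q ⇒ heat flows inward; heat gain = 6220 W.)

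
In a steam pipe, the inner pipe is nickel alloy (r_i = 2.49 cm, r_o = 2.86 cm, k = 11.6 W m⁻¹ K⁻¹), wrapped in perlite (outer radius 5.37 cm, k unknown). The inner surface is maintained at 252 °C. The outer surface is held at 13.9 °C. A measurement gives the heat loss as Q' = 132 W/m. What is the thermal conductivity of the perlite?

k = 0.0556 W/m·K

ΣR = ΔT/Q' = |252 − 13.9|/132 = 1.804 m·K/W
Known resistances:
  R'_nickel alloy = ln(0.0286/0.0249)/(2πk) = 0.1385/(2π·11.6) = 0.001901 m·K/W
R_perlite = ΣR − ΣR_known = 1.804 − 0.001901 = 1.802 m·K/W
ln(r₂/r₁)/(2πk) = 1.802 ⇒ k = 0.6300/(2π·1.802) = 0.0556 W/m·K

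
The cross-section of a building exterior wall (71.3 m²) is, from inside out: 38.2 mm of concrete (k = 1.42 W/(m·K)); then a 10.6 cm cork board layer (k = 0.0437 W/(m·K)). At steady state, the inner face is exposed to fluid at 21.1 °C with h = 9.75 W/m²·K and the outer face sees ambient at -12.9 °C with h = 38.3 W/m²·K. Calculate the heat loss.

Q = 939 W

Resistance network (inner→outer):
  R_conv,in = 1/(hA) = 1/(9.75·71.3) = 0.001438 K/W
  R_concrete = L/(kA) = 0.0382/(1.42·71.3) = 3.773×10^-4 K/W
  R_cork board = L/(kA) = 0.106/(0.0437·71.3) = 0.03402 K/W
  R_conv,out = 1/(hA) = 1/(38.3·71.3) = 3.662×10^-4 K/W
ΣR = 0.001438 + 3.773×10^-4 + 0.03402 + 3.662×10^-4 = 0.03620 K/W
Q = ΔT/ΣR = (21.1 °C − -12.9 °C)/0.03620 = 939 W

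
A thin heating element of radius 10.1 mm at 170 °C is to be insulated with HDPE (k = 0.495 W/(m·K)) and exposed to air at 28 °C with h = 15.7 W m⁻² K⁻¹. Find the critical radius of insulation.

r_cr = 3.15 cm

For a cylinder, r_cr = k_ins/h = 0.495/15.7 = 0.0315 m = 3.15 cm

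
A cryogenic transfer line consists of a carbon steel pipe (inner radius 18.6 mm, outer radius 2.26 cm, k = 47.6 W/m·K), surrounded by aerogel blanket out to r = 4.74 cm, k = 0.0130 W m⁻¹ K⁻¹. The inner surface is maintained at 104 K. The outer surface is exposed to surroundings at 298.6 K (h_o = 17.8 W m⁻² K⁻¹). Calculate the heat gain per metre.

Q' = 21.0 W/m

Series thermal resistances, inner to outer:
  R'_carbon steel = ln(0.0226/0.0186)/(2πk) = 0.1948/(2π·47.6) = 6.513×10^-4 m·K/W
  R'_aerogel blanket = ln(0.0474/0.0226)/(2πk) = 0.7407/(2π·0.0130) = 9.068 m·K/W
  R'_conv,out = 1/(2πr h) = 1/(2π·0.0474·17.8) = 0.1886 m·K/W
ΣR = 6.513×10^-4 + 9.068 + 0.1886 = 9.257 m·K/W
Q' = ΔT/ΣR = (104 K − 298.6 K)/9.257 = -21.0 W/m
(Negative Q' ⇒ heat flows inward; heat gain = 21.0 W/m.)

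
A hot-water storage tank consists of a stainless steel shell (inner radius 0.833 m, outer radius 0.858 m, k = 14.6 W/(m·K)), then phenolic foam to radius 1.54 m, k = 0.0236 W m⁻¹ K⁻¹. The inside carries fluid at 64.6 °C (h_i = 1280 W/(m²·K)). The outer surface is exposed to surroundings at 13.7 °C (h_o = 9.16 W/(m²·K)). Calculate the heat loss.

Treat each layer as a resistance in series:
  R_conv,in = 1/(4πr²h) = 1/(4π·0.833²·1280) = 8.960×10^-5 K/W
  R_stainless steel = (1/0.833 − 1/0.858)/(4πk) = 0.03498/(4π·14.6) = 1.907×10^-4 K/W
  R_phenolic foam = (1/0.858 − 1/1.54)/(4πk) = 0.5162/(4π·0.0236) = 1.740 K/W
  R_conv,out = 1/(4πr²h) = 1/(4π·1.54²·9.16) = 0.003663 K/W
ΣR = 8.960×10^-5 + 1.907×10^-4 + 1.740 + 0.003663 = 1.744 K/W
Q = ΔT/ΣR = (64.6 °C − 13.7 °C)/1.744 = 29.2 W

Q = 29.2 W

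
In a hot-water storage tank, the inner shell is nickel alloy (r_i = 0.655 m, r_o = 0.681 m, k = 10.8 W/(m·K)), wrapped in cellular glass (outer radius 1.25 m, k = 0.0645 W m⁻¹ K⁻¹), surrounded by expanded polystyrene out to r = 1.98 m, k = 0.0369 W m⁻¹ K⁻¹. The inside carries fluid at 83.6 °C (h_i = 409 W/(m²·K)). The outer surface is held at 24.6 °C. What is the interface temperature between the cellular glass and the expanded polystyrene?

T = 50.3 °C

Series thermal resistances, inner to outer:
  R_conv,in = 1/(4πr²h) = 1/(4π·0.655²·409) = 4.535×10^-4 K/W
  R_nickel alloy = (1/0.655 − 1/0.681)/(4πk) = 0.05829/(4π·10.8) = 4.295×10^-4 K/W
  R_cellular glass = (1/0.681 − 1/1.25)/(4πk) = 0.6684/(4π·0.0645) = 0.8247 K/W
  R_expanded polystyrene = (1/1.25 − 1/1.98)/(4πk) = 0.2949/(4π·0.0369) = 0.6361 K/W
ΣR = 4.535×10^-4 + 4.295×10^-4 + 0.8247 + 0.6361 = 1.462 K/W
Q = ΔT/ΣR = (83.6 °C − 24.6 °C)/1.462 = 40.36 W
From the inner boundary to the cellular glass/expanded polystyrene interface, ΣR_partial = 0.8256 K/W.
T_interface = T_in − Q·ΣR_partial = 83.6 °C − (40.36)(0.8256) = 50.3 °C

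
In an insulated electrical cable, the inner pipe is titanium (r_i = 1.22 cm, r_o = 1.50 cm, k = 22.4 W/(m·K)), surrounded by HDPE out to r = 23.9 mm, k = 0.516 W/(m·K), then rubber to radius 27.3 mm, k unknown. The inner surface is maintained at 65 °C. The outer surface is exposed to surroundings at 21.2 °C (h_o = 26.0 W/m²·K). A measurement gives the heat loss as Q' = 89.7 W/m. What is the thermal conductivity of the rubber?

ΣR = ΔT/Q' = |65 − 21.2|/89.7 = 0.4883 m·K/W
Known resistances:
  R'_titanium = ln(0.0150/0.0122)/(2πk) = 0.2066/(2π·22.4) = 0.001468 m·K/W
  R'_HDPE = ln(0.0239/0.0150)/(2πk) = 0.4658/(2π·0.516) = 0.1437 m·K/W
  R'_conv,out = 1/(2πr h) = 1/(2π·0.0273·26.0) = 0.2242 m·K/W
R_rubber = ΣR − ΣR_known = 0.4883 − 0.3694 = 0.1189 m·K/W
ln(r₂/r₁)/(2πk) = 0.1189 ⇒ k = 0.1330/(2π·0.1189) = 0.178 W/m·K

k = 0.178 W/m·K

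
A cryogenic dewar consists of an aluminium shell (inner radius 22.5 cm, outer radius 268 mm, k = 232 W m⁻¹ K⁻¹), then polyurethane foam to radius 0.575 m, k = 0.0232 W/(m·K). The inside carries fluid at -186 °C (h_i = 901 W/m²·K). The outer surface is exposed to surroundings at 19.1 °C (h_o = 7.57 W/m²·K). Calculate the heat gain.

Q = 29.9 W

Series thermal resistances, inner to outer:
  R_conv,in = 1/(4πr²h) = 1/(4π·0.225²·901) = 0.001745 K/W
  R_aluminium = (1/0.225 − 1/0.268)/(4πk) = 0.7131/(4π·232) = 2.446×10^-4 K/W
  R_polyurethane foam = (1/0.268 − 1/0.575)/(4πk) = 1.992/(4π·0.0232) = 6.833 K/W
  R_conv,out = 1/(4πr²h) = 1/(4π·0.575²·7.57) = 0.03179 K/W
ΣR = 0.001745 + 2.446×10^-4 + 6.833 + 0.03179 = 6.867 K/W
Q = ΔT/ΣR = (-186 °C − 19.1 °C)/6.867 = -29.9 W
(Negative Q ⇒ heat flows inward; heat gain = 29.9 W.)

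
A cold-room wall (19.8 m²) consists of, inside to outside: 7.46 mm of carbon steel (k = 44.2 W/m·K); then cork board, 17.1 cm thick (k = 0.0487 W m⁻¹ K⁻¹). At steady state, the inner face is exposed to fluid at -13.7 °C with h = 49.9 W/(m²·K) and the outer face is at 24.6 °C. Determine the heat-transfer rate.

Treat each layer as a resistance in series:
  R_conv,in = 1/(hA) = 1/(49.9·19.8) = 0.001012 K/W
  R_carbon steel = L/(kA) = 0.00746/(44.2·19.8) = 8.524×10^-6 K/W
  R_cork board = L/(kA) = 0.171/(0.0487·19.8) = 0.1773 K/W
ΣR = 0.001012 + 8.524×10^-6 + 0.1773 = 0.1783 K/W
Q = ΔT/ΣR = (-13.7 °C − 24.6 °C)/0.1783 = -215 W
(Negative Q ⇒ heat flows inward; heat gain = 215 W.)

Q = 215 W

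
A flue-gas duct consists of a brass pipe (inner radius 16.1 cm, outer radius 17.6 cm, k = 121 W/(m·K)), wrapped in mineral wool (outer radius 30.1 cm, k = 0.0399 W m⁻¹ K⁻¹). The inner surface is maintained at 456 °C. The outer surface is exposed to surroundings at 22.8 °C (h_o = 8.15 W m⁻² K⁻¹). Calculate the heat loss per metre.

Q' = 196 W/m

Treat each layer as a resistance in series:
  R'_brass = ln(0.176/0.161)/(2πk) = 0.08908/(2π·121) = 1.172×10^-4 m·K/W
  R'_mineral wool = ln(0.301/0.176)/(2πk) = 0.5366/(2π·0.0399) = 2.141 m·K/W
  R'_conv,out = 1/(2πr h) = 1/(2π·0.301·8.15) = 0.06488 m·K/W
ΣR = 1.172×10^-4 + 2.141 + 0.06488 = 2.206 m·K/W
Q' = ΔT/ΣR = (456 °C − 22.8 °C)/2.206 = 196 W/m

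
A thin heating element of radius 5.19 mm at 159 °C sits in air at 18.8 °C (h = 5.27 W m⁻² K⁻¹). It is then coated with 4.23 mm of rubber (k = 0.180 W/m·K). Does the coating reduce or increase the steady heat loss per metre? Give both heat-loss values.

increases: 24.1 → 37.6 W/m

Critical radius for a cylinder: r_cr = k/h = 0.0342 m = 3.42 cm.
Outer radius after coating: r₂ = 0.00519 + 0.00423 = 0.00942 m.
Since r₁ < r_cr and r₂ ≤ r_cr, the coating moves toward the maximum at r_cr — heat loss rises.
Bare: R = 1/(2πr₁h) = 5.819 m·K/W; Q = 140.2/5.819 = 24.1 W/m.
Coated: R = R_cond + R_conv = 3.733 m·K/W; Q = 140.2/3.733 = 37.6 W/m.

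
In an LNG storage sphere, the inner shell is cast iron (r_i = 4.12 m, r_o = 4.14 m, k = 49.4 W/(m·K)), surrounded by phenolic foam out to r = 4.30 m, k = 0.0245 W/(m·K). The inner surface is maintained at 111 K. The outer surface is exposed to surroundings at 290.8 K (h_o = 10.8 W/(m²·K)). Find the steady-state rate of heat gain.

Q = 6080 W

Treat each layer as a resistance in series:
  R_cast iron = (1/4.12 − 1/4.14)/(4πk) = 0.001173/(4π·49.4) = 1.889×10^-6 K/W
  R_phenolic foam = (1/4.14 − 1/4.30)/(4πk) = 0.008988/(4π·0.0245) = 0.02919 K/W
  R_conv,out = 1/(4πr²h) = 1/(4π·4.30²·10.8) = 3.985×10^-4 K/W
ΣR = 1.889×10^-6 + 0.02919 + 3.985×10^-4 = 0.02959 K/W
Q = ΔT/ΣR = (111 K − 290.8 K)/0.02959 = -6080 W
(Negative Q ⇒ heat flows inward; heat gain = 6080 W.)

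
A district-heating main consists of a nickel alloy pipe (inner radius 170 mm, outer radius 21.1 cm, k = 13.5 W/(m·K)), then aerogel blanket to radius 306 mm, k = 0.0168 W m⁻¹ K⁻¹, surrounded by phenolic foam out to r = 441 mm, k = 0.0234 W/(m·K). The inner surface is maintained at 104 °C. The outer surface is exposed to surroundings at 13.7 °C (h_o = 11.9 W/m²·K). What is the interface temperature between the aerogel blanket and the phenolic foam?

T = 51.3 °C

Series thermal resistances, inner to outer:
  R'_nickel alloy = ln(0.211/0.170)/(2πk) = 0.2161/(2π·13.5) = 0.002547 m·K/W
  R'_aerogel blanket = ln(0.306/0.211)/(2πk) = 0.3717/(2π·0.0168) = 3.522 m·K/W
  R'_phenolic foam = ln(0.441/0.306)/(2πk) = 0.3655/(2π·0.0234) = 2.486 m·K/W
  R'_conv,out = 1/(2πr h) = 1/(2π·0.441·11.9) = 0.03033 m·K/W
ΣR = 0.002547 + 3.522 + 2.486 + 0.03033 = 6.041 m·K/W
Q' = ΔT/ΣR = (104 °C − 13.7 °C)/6.041 = 14.95 W/m
From the inner boundary to the aerogel blanket/phenolic foam interface, ΣR_partial = 3.525 m·K/W.
T_interface = T_in − Q'·ΣR_partial = 104 °C − (14.95)(3.525) = 51.3 °C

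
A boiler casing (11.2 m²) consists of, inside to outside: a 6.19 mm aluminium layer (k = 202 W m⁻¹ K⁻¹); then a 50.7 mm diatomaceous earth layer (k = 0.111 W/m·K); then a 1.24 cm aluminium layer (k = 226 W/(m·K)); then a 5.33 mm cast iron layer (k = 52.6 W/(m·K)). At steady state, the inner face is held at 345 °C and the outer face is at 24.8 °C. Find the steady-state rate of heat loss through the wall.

Q = 7.85 kW

Treat each layer as a resistance in series:
  R_aluminium = L/(kA) = 0.00619/(202·11.2) = 2.736×10^-6 K/W
  R_diatomaceous earth = L/(kA) = 0.0507/(0.111·11.2) = 0.04078 K/W
  R_aluminium = L/(kA) = 0.0124/(226·11.2) = 4.899×10^-6 K/W
  R_cast iron = L/(kA) = 0.00533/(52.6·11.2) = 9.047×10^-6 K/W
ΣR = 2.736×10^-6 + 0.04078 + 4.899×10^-6 + 9.047×10^-6 = 0.04080 K/W
Q = ΔT/ΣR = (345 °C − 24.8 °C)/0.04080 = 7850 W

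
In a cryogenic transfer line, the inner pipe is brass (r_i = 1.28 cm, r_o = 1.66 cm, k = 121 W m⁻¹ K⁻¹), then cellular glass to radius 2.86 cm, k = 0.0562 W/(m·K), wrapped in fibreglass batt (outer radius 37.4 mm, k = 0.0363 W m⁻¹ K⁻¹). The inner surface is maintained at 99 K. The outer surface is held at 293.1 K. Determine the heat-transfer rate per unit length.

Q' = 71.4 W/m

Series thermal resistances, inner to outer:
  R'_brass = ln(0.0166/0.0128)/(2πk) = 0.2600/(2π·121) = 3.419×10^-4 m·K/W
  R'_cellular glass = ln(0.0286/0.0166)/(2πk) = 0.5440/(2π·0.0562) = 1.541 m·K/W
  R'_fibreglass batt = ln(0.0374/0.0286)/(2πk) = 0.2683/(2π·0.0363) = 1.176 m·K/W
ΣR = 3.419×10^-4 + 1.541 + 1.176 = 2.717 m·K/W
Q' = ΔT/ΣR = (99 K − 293.1 K)/2.717 = -71.4 W/m
(Negative Q' ⇒ heat flows inward; heat gain = 71.4 W/m.)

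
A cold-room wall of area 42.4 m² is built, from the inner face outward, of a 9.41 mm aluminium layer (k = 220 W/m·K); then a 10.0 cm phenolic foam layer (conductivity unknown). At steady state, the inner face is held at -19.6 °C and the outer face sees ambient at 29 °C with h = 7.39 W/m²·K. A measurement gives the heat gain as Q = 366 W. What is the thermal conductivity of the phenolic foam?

k = 0.0182 W/m·K

ΣR = ΔT/Q = |-19.6 − 29|/366 = 0.1328 K/W
Known resistances:
  R_aluminium = L/(kA) = 0.00941/(220·42.4) = 1.009×10^-6 K/W
  R_conv,out = 1/(hA) = 1/(7.39·42.4) = 0.003191 K/W
R_phenolic foam = ΣR − ΣR_known = 0.1328 − 0.003192 = 0.1296 K/W
L/(kA) = 0.1296 ⇒ k = 0.100/(0.1296·42.4) = 0.0182 W/m·K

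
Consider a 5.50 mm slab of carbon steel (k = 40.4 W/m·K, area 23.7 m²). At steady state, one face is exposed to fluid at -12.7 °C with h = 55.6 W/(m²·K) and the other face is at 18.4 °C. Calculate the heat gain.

Resistance network (inner→outer):
  R_conv,in = 1/(hA) = 1/(55.6·23.7) = 7.589×10^-4 K/W
  R_carbon steel = L/(kA) = 0.00550/(40.4·23.7) = 5.744×10^-6 K/W
ΣR = 7.589×10^-4 + 5.744×10^-6 = 7.646×10^-4 K/W
Q = ΔT/ΣR = (-12.7 °C − 18.4 °C)/7.646×10^-4 = -40700 W
(Negative Q ⇒ heat flows inward; heat gain = 40700 W.)

Q = 40.7 kW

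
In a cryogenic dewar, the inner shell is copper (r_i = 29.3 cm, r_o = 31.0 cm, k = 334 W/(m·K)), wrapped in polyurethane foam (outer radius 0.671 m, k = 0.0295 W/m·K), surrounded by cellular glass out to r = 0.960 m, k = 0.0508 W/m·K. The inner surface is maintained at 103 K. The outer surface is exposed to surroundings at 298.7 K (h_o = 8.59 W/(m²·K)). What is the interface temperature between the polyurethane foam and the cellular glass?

T = 272.8 K

Treat each layer as a resistance in series:
  R_copper = (1/0.293 − 1/0.310)/(4πk) = 0.1872/(4π·334) = 4.459×10^-5 K/W
  R_polyurethane foam = (1/0.310 − 1/0.671)/(4πk) = 1.735/(4π·0.0295) = 4.682 K/W
  R_cellular glass = (1/0.671 − 1/0.960)/(4πk) = 0.4486/(4π·0.0508) = 0.7028 K/W
  R_conv,out = 1/(4πr²h) = 1/(4π·0.960²·8.59) = 0.01005 K/W
ΣR = 4.459×10^-5 + 4.682 + 0.7028 + 0.01005 = 5.395 K/W
Q = ΔT/ΣR = (103 K − 298.7 K)/5.395 = -36.27 W
From the inner boundary to the polyurethane foam/cellular glass interface, ΣR_partial = 4.682 K/W.
T_interface = T_in − Q·ΣR_partial = 103 K − (-36.27)(4.682) = 272.8 K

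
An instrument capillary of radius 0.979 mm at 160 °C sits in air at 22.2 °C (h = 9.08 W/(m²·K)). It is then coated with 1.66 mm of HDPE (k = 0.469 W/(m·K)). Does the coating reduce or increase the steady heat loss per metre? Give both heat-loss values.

increases: 7.70 → 19.7 W/m

Critical radius for a cylinder: r_cr = k/h = 0.0517 m = 5.17 cm.
Outer radius after coating: r₂ = 9.79×10^-4 + 0.00166 = 0.002639 m.
Since r₁ < r_cr and r₂ ≤ r_cr, the coating moves toward the maximum at r_cr — heat loss rises.
Bare: R = 1/(2πr₁h) = 17.90 m·K/W; Q = 137.8/17.90 = 7.70 W/m.
Coated: R = R_cond + R_conv = 6.978 m·K/W; Q = 137.8/6.978 = 19.7 W/m.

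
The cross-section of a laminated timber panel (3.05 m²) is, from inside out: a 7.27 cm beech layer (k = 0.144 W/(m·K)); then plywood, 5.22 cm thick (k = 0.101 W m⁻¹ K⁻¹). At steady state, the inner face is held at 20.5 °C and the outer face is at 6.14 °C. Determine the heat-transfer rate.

Q = 42.9 W

Treat each layer as a resistance in series:
  R_beech = L/(kA) = 0.0727/(0.144·3.05) = 0.1655 K/W
  R_plywood = L/(kA) = 0.0522/(0.101·3.05) = 0.1695 K/W
ΣR = 0.1655 + 0.1695 = 0.3350 K/W
Q = ΔT/ΣR = (20.5 °C − 6.14 °C)/0.3350 = 42.9 W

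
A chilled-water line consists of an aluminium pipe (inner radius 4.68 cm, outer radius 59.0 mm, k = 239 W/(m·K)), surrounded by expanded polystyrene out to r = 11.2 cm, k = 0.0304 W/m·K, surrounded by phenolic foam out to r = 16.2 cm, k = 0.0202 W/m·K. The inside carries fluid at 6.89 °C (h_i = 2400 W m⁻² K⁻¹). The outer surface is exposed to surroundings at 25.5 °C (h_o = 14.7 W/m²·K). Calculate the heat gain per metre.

Q' = 2.94 W/m

Series thermal resistances, inner to outer:
  R'_conv,in = 1/(2πr h) = 1/(2π·0.0468·2400) = 0.001417 m·K/W
  R'_aluminium = ln(0.0590/0.0468)/(2πk) = 0.2317/(2π·239) = 1.543×10^-4 m·K/W
  R'_expanded polystyrene = ln(0.112/0.0590)/(2πk) = 0.6410/(2π·0.0304) = 3.356 m·K/W
  R'_phenolic foam = ln(0.162/0.112)/(2πk) = 0.3691/(2π·0.0202) = 2.908 m·K/W
  R'_conv,out = 1/(2πr h) = 1/(2π·0.162·14.7) = 0.06683 m·K/W
ΣR = 0.001417 + 1.543×10^-4 + 3.356 + 2.908 + 0.06683 = 6.332 m·K/W
Q' = ΔT/ΣR = (6.89 °C − 25.5 °C)/6.332 = -2.94 W/m
(Negative Q' ⇒ heat flows inward; heat gain = 2.94 W/m.)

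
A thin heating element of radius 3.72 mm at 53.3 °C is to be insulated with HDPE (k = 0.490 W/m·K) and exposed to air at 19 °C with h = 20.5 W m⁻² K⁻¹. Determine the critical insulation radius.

r_cr = 2.39 cm

For a cylinder, r_cr = k_ins/h = 0.490/20.5 = 0.0239 m = 2.39 cm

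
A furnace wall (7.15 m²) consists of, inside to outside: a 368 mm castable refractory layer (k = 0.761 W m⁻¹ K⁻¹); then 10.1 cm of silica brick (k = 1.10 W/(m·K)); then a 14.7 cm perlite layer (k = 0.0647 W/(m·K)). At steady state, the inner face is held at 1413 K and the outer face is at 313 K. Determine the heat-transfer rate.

Q = 2760 W

Series thermal resistances, inner to outer:
  R_castable refractory = L/(kA) = 0.368/(0.761·7.15) = 0.06763 K/W
  R_silica brick = L/(kA) = 0.101/(1.10·7.15) = 0.01284 K/W
  R_perlite = L/(kA) = 0.147/(0.0647·7.15) = 0.3178 K/W
ΣR = 0.06763 + 0.01284 + 0.3178 = 0.3983 K/W
Q = ΔT/ΣR = (1413 K − 313 K)/0.3983 = 2760 W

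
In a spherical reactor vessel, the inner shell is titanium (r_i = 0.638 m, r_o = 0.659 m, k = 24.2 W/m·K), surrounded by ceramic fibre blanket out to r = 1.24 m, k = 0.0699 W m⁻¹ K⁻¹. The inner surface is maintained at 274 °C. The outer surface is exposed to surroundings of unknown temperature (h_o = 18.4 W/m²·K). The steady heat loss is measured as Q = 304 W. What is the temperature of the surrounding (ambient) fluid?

T_out = 27.0 °C

Sum the resistances:
  R_titanium = (1/0.638 − 1/0.659)/(4πk) = 0.04995/(4π·24.2) = 1.642×10^-4 K/W
  R_ceramic fibre blanket = (1/0.659 − 1/1.24)/(4πk) = 0.7110/(4π·0.0699) = 0.8094 K/W
  R_conv,out = 1/(4πr²h) = 1/(4π·1.24²·18.4) = 0.002813 K/W
ΣR = 0.8124 K/W
ΔT = Q·ΣR = 304 × 0.8124 = 247.0 K
Heat flows outward, so T_out = T_in − ΔT = 274 − 247.0 = 27.0 °C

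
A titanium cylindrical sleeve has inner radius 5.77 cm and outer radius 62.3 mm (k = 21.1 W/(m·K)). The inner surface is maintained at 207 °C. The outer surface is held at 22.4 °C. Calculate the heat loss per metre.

Q' = 319 kW/m

Q' = 2πk·ΔT/ln(r₂/r₁) = 2π × 21.1 × 184.6 / ln(0.0623/0.0577) = 3.19×10^5 W/m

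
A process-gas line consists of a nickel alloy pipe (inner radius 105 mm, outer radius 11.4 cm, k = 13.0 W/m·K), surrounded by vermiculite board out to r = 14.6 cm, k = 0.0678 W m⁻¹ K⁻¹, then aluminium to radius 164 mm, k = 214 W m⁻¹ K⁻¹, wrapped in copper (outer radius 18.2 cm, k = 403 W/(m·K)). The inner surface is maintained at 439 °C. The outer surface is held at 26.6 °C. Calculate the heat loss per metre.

Q' = 709 W/m

Series thermal resistances, inner to outer:
  R'_nickel alloy = ln(0.114/0.105)/(2πk) = 0.08224/(2π·13.0) = 0.001007 m·K/W
  R'_vermiculite board = ln(0.146/0.114)/(2πk) = 0.2474/(2π·0.0678) = 0.5808 m·K/W
  R'_aluminium = ln(0.164/0.146)/(2πk) = 0.1163/(2π·214) = 8.646×10^-5 m·K/W
  R'_copper = ln(0.182/0.164)/(2πk) = 0.1041/(2π·403) = 4.113×10^-5 m·K/W
ΣR = 0.001007 + 0.5808 + 8.646×10^-5 + 4.113×10^-5 = 0.5819 m·K/W
Q' = ΔT/ΣR = (439 °C − 26.6 °C)/0.5819 = 709 W/m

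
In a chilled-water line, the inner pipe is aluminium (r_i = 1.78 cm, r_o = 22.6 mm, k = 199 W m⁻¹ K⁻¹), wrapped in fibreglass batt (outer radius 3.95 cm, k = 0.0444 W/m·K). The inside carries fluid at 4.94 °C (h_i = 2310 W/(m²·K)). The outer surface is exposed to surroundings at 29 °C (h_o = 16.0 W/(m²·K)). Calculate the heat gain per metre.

Series thermal resistances, inner to outer:
  R'_conv,in = 1/(2πr h) = 1/(2π·0.0178·2310) = 0.003871 m·K/W
  R'_aluminium = ln(0.0226/0.0178)/(2πk) = 0.2388/(2π·199) = 1.909×10^-4 m·K/W
  R'_fibreglass batt = ln(0.0395/0.0226)/(2πk) = 0.5584/(2π·0.0444) = 2.001 m·K/W
  R'_conv,out = 1/(2πr h) = 1/(2π·0.0395·16.0) = 0.2518 m·K/W
ΣR = 0.003871 + 1.909×10^-4 + 2.001 + 0.2518 = 2.257 m·K/W
Q' = ΔT/ΣR = (4.94 °C − 29 °C)/2.257 = -10.7 W/m
(Negative Q' ⇒ heat flows inward; heat gain = 10.7 W/m.)

Q' = 10.7 W/m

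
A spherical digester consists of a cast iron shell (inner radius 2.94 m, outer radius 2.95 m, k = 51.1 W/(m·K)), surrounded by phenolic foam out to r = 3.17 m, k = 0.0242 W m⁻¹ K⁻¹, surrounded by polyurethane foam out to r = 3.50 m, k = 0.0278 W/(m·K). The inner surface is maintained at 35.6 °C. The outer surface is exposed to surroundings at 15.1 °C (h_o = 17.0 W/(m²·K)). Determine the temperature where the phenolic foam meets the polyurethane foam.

T = 25.9 °C

Series thermal resistances, inner to outer:
  R_cast iron = (1/2.94 − 1/2.95)/(4πk) = 0.001153/(4π·51.1) = 1.796×10^-6 K/W
  R_phenolic foam = (1/2.95 − 1/3.17)/(4πk) = 0.02353/(4π·0.0242) = 0.07736 K/W
  R_polyurethane foam = (1/3.17 − 1/3.50)/(4πk) = 0.02974/(4π·0.0278) = 0.08514 K/W
  R_conv,out = 1/(4πr²h) = 1/(4π·3.50²·17.0) = 3.821×10^-4 K/W
ΣR = 1.796×10^-6 + 0.07736 + 0.08514 + 3.821×10^-4 = 0.1629 K/W
Q = ΔT/ΣR = (35.6 °C − 15.1 °C)/0.1629 = 125.8 W
From the inner boundary to the phenolic foam/polyurethane foam interface, ΣR_partial = 0.07736 K/W.
T_interface = T_in − Q·ΣR_partial = 35.6 °C − (125.8)(0.07736) = 25.9 °C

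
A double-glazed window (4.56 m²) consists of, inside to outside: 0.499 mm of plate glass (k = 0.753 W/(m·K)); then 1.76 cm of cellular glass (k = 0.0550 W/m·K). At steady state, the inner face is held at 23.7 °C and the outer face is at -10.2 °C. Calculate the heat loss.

Resistance network (inner→outer):
  R_plate glass = L/(kA) = 4.99×10^-4/(0.753·4.56) = 1.453×10^-4 K/W
  R_cellular glass = L/(kA) = 0.0176/(0.0550·4.56) = 0.07018 K/W
ΣR = 1.453×10^-4 + 0.07018 = 0.07033 K/W
Q = ΔT/ΣR = (23.7 °C − -10.2 °C)/0.07033 = 482 W

Q = 482 W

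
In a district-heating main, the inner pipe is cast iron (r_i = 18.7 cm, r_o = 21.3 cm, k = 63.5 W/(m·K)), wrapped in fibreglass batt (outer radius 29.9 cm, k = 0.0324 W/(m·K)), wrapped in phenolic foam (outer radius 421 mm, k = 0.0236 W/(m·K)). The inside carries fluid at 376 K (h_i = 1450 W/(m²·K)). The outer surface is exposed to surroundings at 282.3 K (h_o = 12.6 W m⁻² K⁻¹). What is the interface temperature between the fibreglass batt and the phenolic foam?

Resistance network (inner→outer):
  R'_conv,in = 1/(2πr h) = 1/(2π·0.187·1450) = 5.870×10^-4 m·K/W
  R'_cast iron = ln(0.213/0.187)/(2πk) = 0.1302/(2π·63.5) = 3.263×10^-4 m·K/W
  R'_fibreglass batt = ln(0.299/0.213)/(2πk) = 0.3392/(2π·0.0324) = 1.666 m·K/W
  R'_phenolic foam = ln(0.421/0.299)/(2πk) = 0.3422/(2π·0.0236) = 2.308 m·K/W
  R'_conv,out = 1/(2πr h) = 1/(2π·0.421·12.6) = 0.03000 m·K/W
ΣR = 5.870×10^-4 + 3.263×10^-4 + 1.666 + 2.308 + 0.03000 = 4.005 m·K/W
Q' = ΔT/ΣR = (376 K − 282.3 K)/4.005 = 23.40 W/m
From the inner boundary to the fibreglass batt/phenolic foam interface, ΣR_partial = 1.667 m·K/W.
T_interface = T_in − Q'·ΣR_partial = 376 K − (23.40)(1.667) = 337.0 K

T = 337.0 K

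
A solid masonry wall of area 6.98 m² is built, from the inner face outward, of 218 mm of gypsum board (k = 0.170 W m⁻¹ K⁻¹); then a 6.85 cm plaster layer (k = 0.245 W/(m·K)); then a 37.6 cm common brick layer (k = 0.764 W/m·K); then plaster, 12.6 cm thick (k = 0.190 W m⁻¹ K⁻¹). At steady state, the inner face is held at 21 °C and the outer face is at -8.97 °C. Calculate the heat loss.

Series thermal resistances, inner to outer:
  R_gypsum board = L/(kA) = 0.218/(0.170·6.98) = 0.1837 K/W
  R_plaster = L/(kA) = 0.0685/(0.245·6.98) = 0.04006 K/W
  R_common brick = L/(kA) = 0.376/(0.764·6.98) = 0.07051 K/W
  R_plaster = L/(kA) = 0.126/(0.190·6.98) = 0.09501 K/W
ΣR = 0.1837 + 0.04006 + 0.07051 + 0.09501 = 0.3893 K/W
Q = ΔT/ΣR = (21 °C − -8.97 °C)/0.3893 = 77.0 W

Q = 77.0 W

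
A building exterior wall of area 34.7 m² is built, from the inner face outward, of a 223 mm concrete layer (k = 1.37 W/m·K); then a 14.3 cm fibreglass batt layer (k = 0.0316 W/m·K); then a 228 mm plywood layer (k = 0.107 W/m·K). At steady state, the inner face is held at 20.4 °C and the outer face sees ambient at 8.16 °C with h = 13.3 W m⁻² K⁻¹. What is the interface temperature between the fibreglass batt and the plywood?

T = 12.1 °C

Series thermal resistances, inner to outer:
  R_concrete = L/(kA) = 0.223/(1.37·34.7) = 0.004691 K/W
  R_fibreglass batt = L/(kA) = 0.143/(0.0316·34.7) = 0.1304 K/W
  R_plywood = L/(kA) = 0.228/(0.107·34.7) = 0.06141 K/W
  R_conv,out = 1/(hA) = 1/(13.3·34.7) = 0.002167 K/W
ΣR = 0.004691 + 0.1304 + 0.06141 + 0.002167 = 0.1987 K/W
Q = ΔT/ΣR = (20.4 °C − 8.16 °C)/0.1987 = 61.60 W
From the inner boundary to the fibreglass batt/plywood interface, ΣR_partial = 0.1351 K/W.
T_interface = T_in − Q·ΣR_partial = 20.4 °C − (61.60)(0.1351) = 12.1 °C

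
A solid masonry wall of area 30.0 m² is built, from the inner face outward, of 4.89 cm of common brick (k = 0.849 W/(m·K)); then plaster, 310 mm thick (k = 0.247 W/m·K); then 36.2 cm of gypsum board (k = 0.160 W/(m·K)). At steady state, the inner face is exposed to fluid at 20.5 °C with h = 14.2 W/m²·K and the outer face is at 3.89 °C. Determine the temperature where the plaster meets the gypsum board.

Resistance network (inner→outer):
  R_conv,in = 1/(hA) = 1/(14.2·30.0) = 0.002347 K/W
  R_common brick = L/(kA) = 0.0489/(0.849·30.0) = 0.001920 K/W
  R_plaster = L/(kA) = 0.310/(0.247·30.0) = 0.04184 K/W
  R_gypsum board = L/(kA) = 0.362/(0.160·30.0) = 0.07542 K/W
ΣR = 0.002347 + 0.001920 + 0.04184 + 0.07542 = 0.1215 K/W
Q = ΔT/ΣR = (20.5 °C − 3.89 °C)/0.1215 = 136.7 W
From the inner boundary to the plaster/gypsum board interface, ΣR_partial = 0.04611 K/W.
T_interface = T_in − Q·ΣR_partial = 20.5 °C − (136.7)(0.04611) = 14.2 °C

T = 14.2 °C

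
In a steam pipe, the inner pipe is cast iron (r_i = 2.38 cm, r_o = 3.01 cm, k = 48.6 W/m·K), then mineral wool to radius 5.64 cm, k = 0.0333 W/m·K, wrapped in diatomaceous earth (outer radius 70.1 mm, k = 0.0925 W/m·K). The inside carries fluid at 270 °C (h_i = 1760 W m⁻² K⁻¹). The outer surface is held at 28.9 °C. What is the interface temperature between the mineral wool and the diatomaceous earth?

T = 55.6 °C

Resistance network (inner→outer):
  R'_conv,in = 1/(2πr h) = 1/(2π·0.0238·1760) = 0.003800 m·K/W
  R'_cast iron = ln(0.0301/0.0238)/(2πk) = 0.2348/(2π·48.6) = 7.691×10^-4 m·K/W
  R'_mineral wool = ln(0.0564/0.0301)/(2πk) = 0.6279/(2π·0.0333) = 3.001 m·K/W
  R'_diatomaceous earth = ln(0.0701/0.0564)/(2πk) = 0.2175/(2π·0.0925) = 0.3741 m·K/W
ΣR = 0.003800 + 7.691×10^-4 + 3.001 + 0.3741 = 3.380 m·K/W
Q' = ΔT/ΣR = (270 °C − 28.9 °C)/3.380 = 71.33 W/m
From the inner boundary to the mineral wool/diatomaceous earth interface, ΣR_partial = 3.006 m·K/W.
T_interface = T_in − Q'·ΣR_partial = 270 °C − (71.33)(3.006) = 55.6 °C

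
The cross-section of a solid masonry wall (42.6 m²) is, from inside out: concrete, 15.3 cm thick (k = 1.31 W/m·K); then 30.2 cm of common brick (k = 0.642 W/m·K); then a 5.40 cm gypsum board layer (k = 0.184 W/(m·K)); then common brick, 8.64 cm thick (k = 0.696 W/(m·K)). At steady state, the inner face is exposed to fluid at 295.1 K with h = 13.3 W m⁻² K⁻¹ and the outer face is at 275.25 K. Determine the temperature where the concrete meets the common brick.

T = 291.6 K

Resistance network (inner→outer):
  R_conv,in = 1/(hA) = 1/(13.3·42.6) = 0.001765 K/W
  R_concrete = L/(kA) = 0.153/(1.31·42.6) = 0.002742 K/W
  R_common brick = L/(kA) = 0.302/(0.642·42.6) = 0.01104 K/W
  R_gypsum board = L/(kA) = 0.0540/(0.184·42.6) = 0.006889 K/W
  R_common brick = L/(kA) = 0.0864/(0.696·42.6) = 0.002914 K/W
ΣR = 0.001765 + 0.002742 + 0.01104 + 0.006889 + 0.002914 = 0.02535 K/W
Q = ΔT/ΣR = (295.1 K − 275.25 K)/0.02535 = 783.0 W
From the inner boundary to the concrete/common brick interface, ΣR_partial = 0.004507 K/W.
T_interface = T_in − Q·ΣR_partial = 295.1 K − (783.0)(0.004507) = 291.6 K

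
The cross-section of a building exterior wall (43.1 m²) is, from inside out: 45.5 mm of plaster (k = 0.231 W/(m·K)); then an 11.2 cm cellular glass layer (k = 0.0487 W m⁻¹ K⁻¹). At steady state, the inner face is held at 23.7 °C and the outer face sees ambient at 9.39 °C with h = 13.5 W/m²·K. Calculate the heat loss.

Treat each layer as a resistance in series:
  R_plaster = L/(kA) = 0.0455/(0.231·43.1) = 0.004570 K/W
  R_cellular glass = L/(kA) = 0.112/(0.0487·43.1) = 0.05336 K/W
  R_conv,out = 1/(hA) = 1/(13.5·43.1) = 0.001719 K/W
ΣR = 0.004570 + 0.05336 + 0.001719 = 0.05965 K/W
Q = ΔT/ΣR = (23.7 °C − 9.39 °C)/0.05965 = 240 W

Q = 240 W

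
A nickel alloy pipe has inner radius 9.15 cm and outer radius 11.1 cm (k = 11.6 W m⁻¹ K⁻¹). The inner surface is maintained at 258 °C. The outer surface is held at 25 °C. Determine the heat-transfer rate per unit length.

Q' = 2πk·ΔT/ln(r₂/r₁) = 2π × 11.6 × 233 / ln(0.111/0.0915) = 87900 W/m

Q' = 87900 W/m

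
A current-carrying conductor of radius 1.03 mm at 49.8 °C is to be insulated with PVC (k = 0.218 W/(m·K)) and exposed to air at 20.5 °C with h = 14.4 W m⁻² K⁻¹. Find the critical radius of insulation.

For a cylinder, r_cr = k_ins/h = 0.218/14.4 = 0.0151 m = 1.51 cm

r_cr = 1.51 cm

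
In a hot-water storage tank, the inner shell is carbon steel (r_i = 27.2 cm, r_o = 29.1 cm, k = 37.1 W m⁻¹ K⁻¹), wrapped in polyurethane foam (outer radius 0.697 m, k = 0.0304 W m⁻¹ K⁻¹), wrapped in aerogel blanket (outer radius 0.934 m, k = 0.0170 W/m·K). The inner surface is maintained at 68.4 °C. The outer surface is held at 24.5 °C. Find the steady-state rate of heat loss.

Q = 6.32 W

Treat each layer as a resistance in series:
  R_carbon steel = (1/0.272 − 1/0.291)/(4πk) = 0.2400/(4π·37.1) = 5.149×10^-4 K/W
  R_polyurethane foam = (1/0.291 − 1/0.697)/(4πk) = 2.002/(4π·0.0304) = 5.240 K/W
  R_aerogel blanket = (1/0.697 − 1/0.934)/(4πk) = 0.3641/(4π·0.0170) = 1.704 K/W
ΣR = 5.149×10^-4 + 5.240 + 1.704 = 6.945 K/W
Q = ΔT/ΣR = (68.4 °C − 24.5 °C)/6.945 = 6.32 W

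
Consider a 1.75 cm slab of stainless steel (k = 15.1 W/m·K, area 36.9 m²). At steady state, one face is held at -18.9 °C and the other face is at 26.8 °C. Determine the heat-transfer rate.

Q = 1460 kW

Q = kA·ΔT/L = 15.1 × 36.9 × |-18.9 °C − 26.8 °C| / 0.0175 = 1.46×10^6 W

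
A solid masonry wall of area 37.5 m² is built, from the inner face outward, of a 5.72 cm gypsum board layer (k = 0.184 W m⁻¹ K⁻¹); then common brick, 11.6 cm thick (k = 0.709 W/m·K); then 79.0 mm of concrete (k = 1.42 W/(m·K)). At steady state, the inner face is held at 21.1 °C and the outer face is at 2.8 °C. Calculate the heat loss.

Treat each layer as a resistance in series:
  R_gypsum board = L/(kA) = 0.0572/(0.184·37.5) = 0.008290 K/W
  R_common brick = L/(kA) = 0.116/(0.709·37.5) = 0.004363 K/W
  R_concrete = L/(kA) = 0.0790/(1.42·37.5) = 0.001484 K/W
ΣR = 0.008290 + 0.004363 + 0.001484 = 0.01414 K/W
Q = ΔT/ΣR = (21.1 °C − 2.8 °C)/0.01414 = 1290 W

Q = 1290 W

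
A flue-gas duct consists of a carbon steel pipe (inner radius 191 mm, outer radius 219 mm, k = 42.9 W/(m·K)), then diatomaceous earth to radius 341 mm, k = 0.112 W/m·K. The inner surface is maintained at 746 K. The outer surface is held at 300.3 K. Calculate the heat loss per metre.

Q' = 708 W/m

Treat each layer as a resistance in series:
  R'_carbon steel = ln(0.219/0.191)/(2πk) = 0.1368/(2π·42.9) = 5.075×10^-4 m·K/W
  R'_diatomaceous earth = ln(0.341/0.219)/(2πk) = 0.4428/(2π·0.112) = 0.6292 m·K/W
ΣR = 5.075×10^-4 + 0.6292 = 0.6297 m·K/W
Q' = ΔT/ΣR = (746 K − 300.3 K)/0.6297 = 708 W/m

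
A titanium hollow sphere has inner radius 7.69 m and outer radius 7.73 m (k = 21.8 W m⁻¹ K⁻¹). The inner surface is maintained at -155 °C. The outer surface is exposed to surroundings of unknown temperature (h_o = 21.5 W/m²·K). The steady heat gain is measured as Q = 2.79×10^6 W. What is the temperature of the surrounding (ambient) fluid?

Series resistances:
  R_titanium = (1/7.69 − 1/7.73)/(4πk) = 6.729×10^-4/(4π·21.8) = 2.456×10^-6 K/W
  R_conv,out = 1/(4πr²h) = 1/(4π·7.73²·21.5) = 6.194×10^-5 K/W
ΣR = 6.440×10^-5 K/W
ΔT = Q·ΣR = 2.79×10^6 × 6.440×10^-5 = 179.7 K
Heat flows inward, so T_out = T_in + ΔT = -155 + 179.7 = 24.7 °C

T_out = 24.7 °C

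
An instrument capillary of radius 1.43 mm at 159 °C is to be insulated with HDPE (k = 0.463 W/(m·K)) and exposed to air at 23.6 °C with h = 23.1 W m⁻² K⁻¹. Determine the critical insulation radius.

For a cylinder, r_cr = k_ins/h = 0.463/23.1 = 0.0200 m = 2.00 cm

r_cr = 2.00 cm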